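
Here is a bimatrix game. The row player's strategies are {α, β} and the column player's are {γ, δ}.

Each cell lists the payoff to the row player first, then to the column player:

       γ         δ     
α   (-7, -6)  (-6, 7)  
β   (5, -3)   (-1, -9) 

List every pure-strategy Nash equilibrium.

(β, γ)

(α, γ): the row player prefers β (5 > -7); the column player prefers δ (7 > -6) — not an equilibrium.
(α, δ): the row player prefers β (-1 > -6) — not an equilibrium.
(β, γ): the row player gets 5 ≥ -7 from α, and the column player gets -3 ≥ -9 from δ — Nash equilibrium.
(β, δ): the column player prefers γ (-3 > -9) — not an equilibrium.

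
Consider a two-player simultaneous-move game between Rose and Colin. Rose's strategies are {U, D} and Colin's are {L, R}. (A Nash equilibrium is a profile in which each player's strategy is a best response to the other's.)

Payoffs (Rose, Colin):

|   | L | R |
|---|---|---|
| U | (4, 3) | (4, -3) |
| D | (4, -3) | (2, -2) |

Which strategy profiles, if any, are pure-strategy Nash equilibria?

(U, L): Rose gets 4 ≥ 4 from D, and Colin gets 3 ≥ -3 from R — Nash equilibrium.
(U, R): Colin prefers L (3 > -3) — not an equilibrium.
(D, L): Colin prefers R (-2 > -3) — not an equilibrium.
(D, R): Rose prefers U (4 > 2) — not an equilibrium.

(U, L)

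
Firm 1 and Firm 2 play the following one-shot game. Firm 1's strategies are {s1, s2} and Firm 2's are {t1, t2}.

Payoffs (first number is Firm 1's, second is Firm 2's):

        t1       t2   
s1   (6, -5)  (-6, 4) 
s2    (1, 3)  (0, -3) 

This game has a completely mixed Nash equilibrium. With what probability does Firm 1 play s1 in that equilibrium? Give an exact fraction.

2/5

Let p be the probability that Firm 1 plays s1. In a completely mixed equilibrium, Firm 2 must be indifferent between t1 and t2.
Firm 2's expected payoff from t1 is −5p + 3(1−p); from t2 it is 4p − 3(1−p).
Setting these equal: −8p + 3 = 7p − 3, so p = 2/5.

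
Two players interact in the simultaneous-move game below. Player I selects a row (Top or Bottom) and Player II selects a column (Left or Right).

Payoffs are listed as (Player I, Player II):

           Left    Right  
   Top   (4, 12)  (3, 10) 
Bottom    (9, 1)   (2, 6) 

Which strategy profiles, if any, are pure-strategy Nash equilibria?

(Top, Left): Player I prefers Bottom (9 > 4) — not an equilibrium.
(Top, Right): Player II prefers Left (12 > 10) — not an equilibrium.
(Bottom, Left): Player II prefers Right (6 > 1) — not an equilibrium.
(Bottom, Right): Player I prefers Top (3 > 2) — not an equilibrium.

none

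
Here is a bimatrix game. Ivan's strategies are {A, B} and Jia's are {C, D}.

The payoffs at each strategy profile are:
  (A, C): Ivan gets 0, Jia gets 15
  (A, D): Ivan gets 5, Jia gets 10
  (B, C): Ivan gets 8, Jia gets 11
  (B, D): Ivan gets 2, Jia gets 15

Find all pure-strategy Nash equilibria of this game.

(A, C): Ivan prefers B (8 > 0) — not an equilibrium.
(A, D): Jia prefers C (15 > 10) — not an equilibrium.
(B, C): Jia prefers D (15 > 11) — not an equilibrium.
(B, D): Ivan prefers A (5 > 2) — not an equilibrium.

none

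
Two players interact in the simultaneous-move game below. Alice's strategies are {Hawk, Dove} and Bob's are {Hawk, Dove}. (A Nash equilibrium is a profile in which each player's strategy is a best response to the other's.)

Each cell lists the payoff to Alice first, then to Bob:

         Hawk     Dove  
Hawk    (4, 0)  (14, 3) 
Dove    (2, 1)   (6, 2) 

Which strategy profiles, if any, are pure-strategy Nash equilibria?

(Hawk, Hawk): Bob prefers Dove (3 > 0) — not an equilibrium.
(Hawk, Dove): Alice gets 14 ≥ 6 from Dove, and Bob gets 3 ≥ 0 from Hawk — Nash equilibrium.
(Dove, Hawk): Alice prefers Hawk (4 > 2); Bob prefers Dove (2 > 1) — not an equilibrium.
(Dove, Dove): Alice prefers Hawk (14 > 6) — not an equilibrium.

(Hawk, Dove)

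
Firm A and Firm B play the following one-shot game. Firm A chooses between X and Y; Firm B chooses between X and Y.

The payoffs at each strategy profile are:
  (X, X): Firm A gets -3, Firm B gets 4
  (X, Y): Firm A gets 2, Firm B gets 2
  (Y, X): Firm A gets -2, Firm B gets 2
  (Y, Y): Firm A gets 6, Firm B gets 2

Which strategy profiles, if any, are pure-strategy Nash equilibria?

(X, X): Firm A prefers Y (-2 > -3) — not an equilibrium.
(X, Y): Firm A prefers Y (6 > 2); Firm B prefers X (4 > 2) — not an equilibrium.
(Y, X): Firm A gets -2 ≥ -3 from X, and Firm B gets 2 ≥ 2 from Y — Nash equilibrium.
(Y, Y): Firm A gets 6 ≥ 2 from X, and Firm B gets 2 ≥ 2 from X — Nash equilibrium.

(Y, X) and (Y, Y)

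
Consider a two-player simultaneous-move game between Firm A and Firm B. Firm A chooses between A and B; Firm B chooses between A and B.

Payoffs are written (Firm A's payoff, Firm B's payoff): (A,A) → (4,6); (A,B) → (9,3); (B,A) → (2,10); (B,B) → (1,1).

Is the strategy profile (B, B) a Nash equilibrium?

No

At (B, B), Firm A earns 1; switching to A would give 9, so Firm A would deviate.
Firm B earns 1; switching to A would give 10, so Firm B would deviate.
Since at least one player can profitably deviate, this is not a Nash equilibrium.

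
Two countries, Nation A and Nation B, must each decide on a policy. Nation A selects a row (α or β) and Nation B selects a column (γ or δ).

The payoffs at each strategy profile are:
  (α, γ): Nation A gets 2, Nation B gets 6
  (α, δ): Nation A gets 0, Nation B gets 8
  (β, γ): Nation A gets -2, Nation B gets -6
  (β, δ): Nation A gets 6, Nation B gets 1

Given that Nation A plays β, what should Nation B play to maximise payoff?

Against β, Nation B earns -6 from γ and 1 from δ.
So δ is the best response.

δ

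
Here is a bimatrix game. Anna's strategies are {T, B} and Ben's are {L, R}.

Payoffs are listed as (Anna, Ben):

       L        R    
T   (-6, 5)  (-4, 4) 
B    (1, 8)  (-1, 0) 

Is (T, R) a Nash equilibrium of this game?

No

At (T, R), Anna earns -4; switching to B would give -1, so Anna would deviate.
Ben earns 4; switching to L would give 5, so Ben would deviate.
Since at least one player can profitably deviate, this is not a Nash equilibrium.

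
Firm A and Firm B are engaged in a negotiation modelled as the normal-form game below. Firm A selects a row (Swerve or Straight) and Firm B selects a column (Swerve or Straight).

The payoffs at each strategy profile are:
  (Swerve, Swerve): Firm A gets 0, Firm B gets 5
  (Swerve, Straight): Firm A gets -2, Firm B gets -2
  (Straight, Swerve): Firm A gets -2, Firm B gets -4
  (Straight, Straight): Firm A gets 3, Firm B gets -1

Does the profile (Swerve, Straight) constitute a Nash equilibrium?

No

At (Swerve, Straight), Firm A earns -2; switching to Straight would give 3, so Firm A would deviate.
Firm B earns -2; switching to Swerve would give 5, so Firm B would deviate.
Since at least one player can profitably deviate, this is not a Nash equilibrium.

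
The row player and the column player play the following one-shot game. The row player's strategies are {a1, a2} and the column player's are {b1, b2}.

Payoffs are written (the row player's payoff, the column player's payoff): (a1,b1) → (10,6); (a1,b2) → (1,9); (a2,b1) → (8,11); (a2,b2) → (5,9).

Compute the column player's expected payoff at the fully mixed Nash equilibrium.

First find x, the probability the row player plays a1, from the column player's indifference between b1 and b2: 6x + 11(1−x) = 9x + 9(1−x), giving x = 2/5.
Since the column player is indifferent in equilibrium, the column player's expected payoff equals the payoff from either column against (2/5, 3/5). Using b1: 6(2/5) + 11(3/5) = 9.

9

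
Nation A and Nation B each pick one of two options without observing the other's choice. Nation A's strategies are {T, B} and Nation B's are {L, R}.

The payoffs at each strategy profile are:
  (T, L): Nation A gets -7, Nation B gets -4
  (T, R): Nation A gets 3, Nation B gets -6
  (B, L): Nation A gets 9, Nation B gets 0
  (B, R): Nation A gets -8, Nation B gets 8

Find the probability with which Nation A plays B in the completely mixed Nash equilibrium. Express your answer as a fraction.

Let p be the probability that Nation A plays T. In a completely mixed equilibrium, Nation B must be indifferent between L and R.
Nation B's expected payoff from L is −4p; from R it is −6p + 8(1−p).
Setting these equal: −4p = −14p + 8, so p = 4/5.
Therefore Nation A plays B with probability 1 − 4/5 = 1/5.

1/5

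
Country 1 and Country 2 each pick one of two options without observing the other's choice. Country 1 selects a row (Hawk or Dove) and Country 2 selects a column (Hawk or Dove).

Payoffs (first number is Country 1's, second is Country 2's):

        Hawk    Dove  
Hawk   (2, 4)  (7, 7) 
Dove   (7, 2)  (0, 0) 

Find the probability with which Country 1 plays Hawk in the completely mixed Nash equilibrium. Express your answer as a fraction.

Let r be the probability that Country 1 plays Hawk. In a completely mixed equilibrium, Country 2 must be indifferent between Hawk and Dove.
Country 2's expected payoff from Hawk is 4r + 2(1−r); from Dove it is 7r.
Setting these equal: 2r + 2 = 7r, so r = 2/5.

2/5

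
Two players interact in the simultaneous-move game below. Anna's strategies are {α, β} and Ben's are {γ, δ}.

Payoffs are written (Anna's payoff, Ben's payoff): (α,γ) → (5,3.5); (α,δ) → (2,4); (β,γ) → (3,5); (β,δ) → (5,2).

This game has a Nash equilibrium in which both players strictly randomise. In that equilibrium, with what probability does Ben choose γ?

3/5

Let q be the probability that Ben plays γ. In a completely mixed equilibrium, Anna must be indifferent between α and β.
Anna's expected payoff from α is 5q + 2(1−q); from β it is 3q + 5(1−q).
Setting these equal: 3q + 2 = −2q + 5, so q = 3/5.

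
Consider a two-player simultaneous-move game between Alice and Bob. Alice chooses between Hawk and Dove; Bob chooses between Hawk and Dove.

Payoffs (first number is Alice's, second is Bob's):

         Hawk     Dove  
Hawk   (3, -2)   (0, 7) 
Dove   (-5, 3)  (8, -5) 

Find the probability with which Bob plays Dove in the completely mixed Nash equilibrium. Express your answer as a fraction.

Let y be the probability that Bob plays Hawk. In a completely mixed equilibrium, Alice must be indifferent between Hawk and Dove.
Alice's expected payoff from Hawk is 3y; from Dove it is −5y + 8(1−y).
Setting these equal: 3y = −13y + 8, so y = 1/2.
Therefore Bob plays Dove with probability 1 − 1/2 = 1/2.

1/2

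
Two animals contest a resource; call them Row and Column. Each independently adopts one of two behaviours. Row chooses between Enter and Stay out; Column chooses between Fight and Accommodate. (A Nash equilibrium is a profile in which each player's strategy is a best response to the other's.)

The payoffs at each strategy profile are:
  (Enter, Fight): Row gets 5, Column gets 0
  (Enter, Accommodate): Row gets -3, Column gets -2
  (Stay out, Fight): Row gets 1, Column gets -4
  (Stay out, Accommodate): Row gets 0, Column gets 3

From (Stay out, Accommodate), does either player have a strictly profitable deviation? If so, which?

Neither

Row at (Stay out, Accommodate) earns 0; deviating to Enter yields -3 — not better.
Column earns 3; deviating to Fight yields -4 — not better.
Neither player can strictly improve; the profile is a Nash equilibrium.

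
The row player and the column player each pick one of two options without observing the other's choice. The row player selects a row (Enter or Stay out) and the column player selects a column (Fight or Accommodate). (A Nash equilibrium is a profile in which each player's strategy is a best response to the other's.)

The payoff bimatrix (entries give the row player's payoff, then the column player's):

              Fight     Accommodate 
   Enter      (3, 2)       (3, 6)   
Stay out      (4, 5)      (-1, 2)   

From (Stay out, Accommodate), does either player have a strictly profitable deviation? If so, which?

Both

The row player at (Stay out, Accommodate) earns -1; deviating to Enter yields 3 — a strict improvement.
The column player earns 2; deviating to Fight yields 5 — a strict improvement.
Both the row player and the column player have strictly profitable deviations.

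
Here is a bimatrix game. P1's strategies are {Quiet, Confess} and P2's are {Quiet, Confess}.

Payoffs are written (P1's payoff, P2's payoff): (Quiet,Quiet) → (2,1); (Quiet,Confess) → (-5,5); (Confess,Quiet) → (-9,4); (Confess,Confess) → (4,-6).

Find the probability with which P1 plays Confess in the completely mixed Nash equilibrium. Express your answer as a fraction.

Let p be the probability that P1 plays Quiet. In a completely mixed equilibrium, P2 must be indifferent between Quiet and Confess.
P2's expected payoff from Quiet is p + 4(1−p); from Confess it is 5p − 6(1−p).
Setting these equal: −3p + 4 = 11p − 6, so p = 5/7.
Therefore P1 plays Confess with probability 1 − 5/7 = 2/7.

2/7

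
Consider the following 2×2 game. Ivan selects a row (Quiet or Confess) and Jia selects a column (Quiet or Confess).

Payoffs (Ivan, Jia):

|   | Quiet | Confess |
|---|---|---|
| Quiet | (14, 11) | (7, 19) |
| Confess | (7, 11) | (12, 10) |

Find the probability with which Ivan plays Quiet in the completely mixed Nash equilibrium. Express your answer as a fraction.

Let x be the probability that Ivan plays Quiet. In a completely mixed equilibrium, Jia must be indifferent between Quiet and Confess.
Jia's expected payoff from Quiet is 11x + 11(1−x); from Confess it is 19x + 10(1−x).
Setting these equal: 11 = 9x + 10, so x = 1/9.

1/9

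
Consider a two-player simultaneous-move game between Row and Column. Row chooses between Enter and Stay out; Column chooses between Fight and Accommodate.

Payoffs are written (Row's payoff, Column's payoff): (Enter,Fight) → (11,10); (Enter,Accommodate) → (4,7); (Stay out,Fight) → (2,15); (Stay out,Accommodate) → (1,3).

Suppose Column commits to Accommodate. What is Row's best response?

Enter

Against Accommodate, Row earns 4 from Enter and 1 from Stay out.
So Enter is the best response.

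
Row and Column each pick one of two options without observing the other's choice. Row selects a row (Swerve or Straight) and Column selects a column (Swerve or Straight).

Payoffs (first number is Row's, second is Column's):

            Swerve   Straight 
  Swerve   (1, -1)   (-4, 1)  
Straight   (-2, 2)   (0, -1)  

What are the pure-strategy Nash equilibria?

none

(Swerve, Swerve): Column prefers Straight (1 > -1) — not an equilibrium.
(Swerve, Straight): Row prefers Straight (0 > -4) — not an equilibrium.
(Straight, Swerve): Row prefers Swerve (1 > -2) — not an equilibrium.
(Straight, Straight): Column prefers Swerve (2 > -1) — not an equilibrium.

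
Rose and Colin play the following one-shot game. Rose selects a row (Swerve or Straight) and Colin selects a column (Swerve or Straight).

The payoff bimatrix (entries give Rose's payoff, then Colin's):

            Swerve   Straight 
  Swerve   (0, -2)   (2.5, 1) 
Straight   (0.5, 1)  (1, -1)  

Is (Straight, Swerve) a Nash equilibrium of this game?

At (Straight, Swerve), Rose earns 0.5; switching to Swerve would give 0, so Rose has no profitable deviation.
Colin earns 1; switching to Straight would give -1, so Colin has no profitable deviation.
Neither player can gain by a unilateral deviation, so this profile is a Nash equilibrium.

Yes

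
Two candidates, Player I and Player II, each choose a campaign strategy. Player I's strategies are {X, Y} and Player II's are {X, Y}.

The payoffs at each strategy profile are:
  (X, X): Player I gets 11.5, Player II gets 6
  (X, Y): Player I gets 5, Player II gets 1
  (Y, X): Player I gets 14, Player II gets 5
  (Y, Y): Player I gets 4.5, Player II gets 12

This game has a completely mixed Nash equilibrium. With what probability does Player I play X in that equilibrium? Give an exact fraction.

7/12

Let r be the probability that Player I plays X. In a completely mixed equilibrium, Player II must be indifferent between X and Y.
Player II's expected payoff from X is 6r + 5(1−r); from Y it is r + 12(1−r).
Setting these equal: r + 5 = −11r + 12, so r = 7/12.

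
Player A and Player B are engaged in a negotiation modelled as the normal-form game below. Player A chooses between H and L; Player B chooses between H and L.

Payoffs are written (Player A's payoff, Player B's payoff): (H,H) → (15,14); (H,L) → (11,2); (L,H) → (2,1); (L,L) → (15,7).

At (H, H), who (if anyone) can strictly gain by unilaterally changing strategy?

Neither

Player A at (H, H) earns 15; deviating to L yields 2 — not better.
Player B earns 14; deviating to L yields 2 — not better.
Neither player can strictly improve; the profile is a Nash equilibrium.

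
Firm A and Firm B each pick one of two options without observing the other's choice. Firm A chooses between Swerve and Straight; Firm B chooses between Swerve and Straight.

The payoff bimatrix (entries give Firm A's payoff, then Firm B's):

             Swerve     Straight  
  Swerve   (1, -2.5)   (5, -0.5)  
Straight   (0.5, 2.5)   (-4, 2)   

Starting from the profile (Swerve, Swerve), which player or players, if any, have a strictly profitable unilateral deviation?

Firm A at (Swerve, Swerve) earns 1; deviating to Straight yields 0.5 — not better.
Firm B earns -2.5; deviating to Straight yields -0.5 — a strict improvement.
Only Firm B has a strictly profitable deviation.

Firm B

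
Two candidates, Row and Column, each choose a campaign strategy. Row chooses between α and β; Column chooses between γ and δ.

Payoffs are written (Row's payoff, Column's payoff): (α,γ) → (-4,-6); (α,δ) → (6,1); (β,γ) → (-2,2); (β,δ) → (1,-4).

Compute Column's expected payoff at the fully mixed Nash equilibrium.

First find p, the probability Row plays α, from Column's indifference between γ and δ: −6p + 2(1−p) = p − 4(1−p), giving p = 6/13.
Since Column is indifferent in equilibrium, Column's expected payoff equals the payoff from either column against (6/13, 7/13). Using γ: −6(6/13) + 2(7/13) = -22/13.

-22/13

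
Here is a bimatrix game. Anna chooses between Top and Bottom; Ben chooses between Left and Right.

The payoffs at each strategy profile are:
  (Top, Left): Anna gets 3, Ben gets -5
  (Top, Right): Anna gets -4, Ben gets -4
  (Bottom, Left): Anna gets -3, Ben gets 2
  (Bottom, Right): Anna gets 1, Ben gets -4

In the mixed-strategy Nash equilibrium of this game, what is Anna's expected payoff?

-9/11

First find q, the probability Ben plays Left, from Anna's indifference between Top and Bottom: 3q − 4(1−q) = −3q + (1−q), giving q = 5/11.
Since Anna is indifferent in equilibrium, Anna's expected payoff equals the payoff from either row against (5/11, 6/11). Using Top: 3(5/11) − 4(6/11) = -9/11.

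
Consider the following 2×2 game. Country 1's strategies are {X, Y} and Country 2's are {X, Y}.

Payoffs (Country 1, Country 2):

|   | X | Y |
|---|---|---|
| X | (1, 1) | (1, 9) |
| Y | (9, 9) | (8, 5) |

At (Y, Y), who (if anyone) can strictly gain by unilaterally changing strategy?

Country 2

Country 1 at (Y, Y) earns 8; deviating to X yields 1 — not better.
Country 2 earns 5; deviating to X yields 9 — a strict improvement.
Only Country 2 has a strictly profitable deviation.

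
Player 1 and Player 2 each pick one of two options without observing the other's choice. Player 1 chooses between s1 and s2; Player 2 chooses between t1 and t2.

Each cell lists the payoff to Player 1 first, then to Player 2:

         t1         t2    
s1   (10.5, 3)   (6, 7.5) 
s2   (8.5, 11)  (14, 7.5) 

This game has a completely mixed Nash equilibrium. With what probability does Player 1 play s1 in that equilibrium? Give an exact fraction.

7/16

Let p be the probability that Player 1 plays s1. In a completely mixed equilibrium, Player 2 must be indifferent between t1 and t2.
Player 2's expected payoff from t1 is 3p + 11(1−p); from t2 it is 7.5p + 7.5(1−p).
Setting these equal: −8p + 11 = 7.5, so p = 7/16.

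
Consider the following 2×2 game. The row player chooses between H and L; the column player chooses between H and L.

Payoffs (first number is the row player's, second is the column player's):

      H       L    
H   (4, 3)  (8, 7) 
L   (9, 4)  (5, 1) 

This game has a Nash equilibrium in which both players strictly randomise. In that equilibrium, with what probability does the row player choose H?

Let r be the probability that the row player plays H. In a completely mixed equilibrium, the column player must be indifferent between H and L.
The column player's expected payoff from H is 3r + 4(1−r); from L it is 7r + (1−r).
Setting these equal: −r + 4 = 6r + 1, so r = 3/7.

3/7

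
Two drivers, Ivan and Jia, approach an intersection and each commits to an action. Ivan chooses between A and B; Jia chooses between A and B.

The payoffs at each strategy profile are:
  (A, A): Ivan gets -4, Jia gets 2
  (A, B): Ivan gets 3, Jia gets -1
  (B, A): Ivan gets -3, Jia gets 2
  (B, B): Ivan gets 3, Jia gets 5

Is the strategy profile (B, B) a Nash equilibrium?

Yes

At (B, B), Ivan earns 3; switching to A would give 3, so Ivan has no profitable deviation.
Jia earns 5; switching to A would give 2, so Jia has no profitable deviation.
Neither player can gain by a unilateral deviation, so this profile is a Nash equilibrium.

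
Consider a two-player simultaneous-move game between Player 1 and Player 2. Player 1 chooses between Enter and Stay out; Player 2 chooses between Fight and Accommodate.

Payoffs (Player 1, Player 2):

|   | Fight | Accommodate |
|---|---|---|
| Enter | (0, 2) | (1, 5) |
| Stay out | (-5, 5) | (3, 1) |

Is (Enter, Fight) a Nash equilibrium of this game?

At (Enter, Fight), Player 1 earns 0; switching to Stay out would give -5, so Player 1 has no profitable deviation.
Player 2 earns 2; switching to Accommodate would give 5, so Player 2 would deviate.
Since at least one player can profitably deviate, this is not a Nash equilibrium.

No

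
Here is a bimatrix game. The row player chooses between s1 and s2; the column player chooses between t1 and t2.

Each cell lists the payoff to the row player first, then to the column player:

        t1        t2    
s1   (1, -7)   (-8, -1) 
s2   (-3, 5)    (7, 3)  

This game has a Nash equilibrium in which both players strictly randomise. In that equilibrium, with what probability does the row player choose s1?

1/4

Let x be the probability that the row player plays s1. In a completely mixed equilibrium, the column player must be indifferent between t1 and t2.
The column player's expected payoff from t1 is −7x + 5(1−x); from t2 it is −x + 3(1−x).
Setting these equal: −12x + 5 = −4x + 3, so x = 1/4.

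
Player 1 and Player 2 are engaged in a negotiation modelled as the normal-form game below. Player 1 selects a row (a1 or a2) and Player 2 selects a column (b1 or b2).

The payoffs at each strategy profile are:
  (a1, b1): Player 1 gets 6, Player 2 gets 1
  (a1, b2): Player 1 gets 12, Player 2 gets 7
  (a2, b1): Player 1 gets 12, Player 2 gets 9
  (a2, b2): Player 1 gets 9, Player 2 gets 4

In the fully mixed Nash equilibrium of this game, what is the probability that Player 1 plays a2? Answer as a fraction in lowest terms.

Let x be the probability that Player 1 plays a1. In a completely mixed equilibrium, Player 2 must be indifferent between b1 and b2.
Player 2's expected payoff from b1 is x + 9(1−x); from b2 it is 7x + 4(1−x).
Setting these equal: −8x + 9 = 3x + 4, so x = 5/11.
Therefore Player 1 plays a2 with probability 1 − 5/11 = 6/11.

6/11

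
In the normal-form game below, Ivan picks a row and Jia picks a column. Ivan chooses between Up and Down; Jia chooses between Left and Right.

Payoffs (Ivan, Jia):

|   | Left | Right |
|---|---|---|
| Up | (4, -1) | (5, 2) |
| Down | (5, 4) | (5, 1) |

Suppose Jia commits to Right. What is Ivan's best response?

Against Right, Ivan earns 5 from Up and 5 from Down.
So either strategy is a best response.

either — both Up and Down are best responses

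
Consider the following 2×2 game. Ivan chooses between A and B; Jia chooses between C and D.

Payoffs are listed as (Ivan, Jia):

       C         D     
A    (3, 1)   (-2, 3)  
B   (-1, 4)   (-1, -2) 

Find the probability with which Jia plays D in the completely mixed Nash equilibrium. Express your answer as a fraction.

Let c be the probability that Jia plays C. In a completely mixed equilibrium, Ivan must be indifferent between A and B.
Ivan's expected payoff from A is 3c − 2(1−c); from B it is −c − (1−c).
Setting these equal: 5c − 2 = -1, so c = 1/5.
Therefore Jia plays D with probability 1 − 1/5 = 4/5.

4/5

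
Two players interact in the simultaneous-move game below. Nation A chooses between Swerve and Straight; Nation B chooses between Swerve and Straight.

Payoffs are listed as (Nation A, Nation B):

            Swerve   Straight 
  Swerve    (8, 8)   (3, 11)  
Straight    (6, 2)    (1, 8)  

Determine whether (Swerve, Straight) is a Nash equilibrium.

Yes

At (Swerve, Straight), Nation A earns 3; switching to Straight would give 1, so Nation A has no profitable deviation.
Nation B earns 11; switching to Swerve would give 8, so Nation B has no profitable deviation.
Neither player can gain by a unilateral deviation, so this profile is a Nash equilibrium.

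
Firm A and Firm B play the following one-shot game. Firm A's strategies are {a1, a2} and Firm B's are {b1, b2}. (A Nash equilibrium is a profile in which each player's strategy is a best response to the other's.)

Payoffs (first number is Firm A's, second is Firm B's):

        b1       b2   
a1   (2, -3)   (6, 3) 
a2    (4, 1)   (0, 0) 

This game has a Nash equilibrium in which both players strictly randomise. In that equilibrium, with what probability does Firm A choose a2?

Let r be the probability that Firm A plays a1. In a completely mixed equilibrium, Firm B must be indifferent between b1 and b2.
Firm B's expected payoff from b1 is −3r + (1−r); from b2 it is 3r.
Setting these equal: −4r + 1 = 3r, so r = 1/7.
Therefore Firm A plays a2 with probability 1 − 1/7 = 6/7.

6/7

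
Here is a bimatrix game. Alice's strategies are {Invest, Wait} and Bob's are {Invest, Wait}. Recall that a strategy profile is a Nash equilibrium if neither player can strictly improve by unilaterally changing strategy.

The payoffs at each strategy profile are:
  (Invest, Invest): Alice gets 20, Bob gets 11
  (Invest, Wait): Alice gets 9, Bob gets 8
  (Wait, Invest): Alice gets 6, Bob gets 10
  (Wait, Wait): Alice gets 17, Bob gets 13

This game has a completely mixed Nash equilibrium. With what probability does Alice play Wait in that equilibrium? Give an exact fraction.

Let r be the probability that Alice plays Invest. In a completely mixed equilibrium, Bob must be indifferent between Invest and Wait.
Bob's expected payoff from Invest is 11r + 10(1−r); from Wait it is 8r + 13(1−r).
Setting these equal: r + 10 = −5r + 13, so r = 1/2.
Therefore Alice plays Wait with probability 1 − 1/2 = 1/2.

1/2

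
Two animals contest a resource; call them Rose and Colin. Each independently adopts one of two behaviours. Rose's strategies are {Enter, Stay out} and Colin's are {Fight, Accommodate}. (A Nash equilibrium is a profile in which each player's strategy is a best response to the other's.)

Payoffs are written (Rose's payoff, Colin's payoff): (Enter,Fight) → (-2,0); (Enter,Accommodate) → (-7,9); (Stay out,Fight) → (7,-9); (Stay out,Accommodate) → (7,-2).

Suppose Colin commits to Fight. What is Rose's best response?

Against Fight, Rose earns -2 from Enter and 7 from Stay out.
So Stay out is the best response.

Stay out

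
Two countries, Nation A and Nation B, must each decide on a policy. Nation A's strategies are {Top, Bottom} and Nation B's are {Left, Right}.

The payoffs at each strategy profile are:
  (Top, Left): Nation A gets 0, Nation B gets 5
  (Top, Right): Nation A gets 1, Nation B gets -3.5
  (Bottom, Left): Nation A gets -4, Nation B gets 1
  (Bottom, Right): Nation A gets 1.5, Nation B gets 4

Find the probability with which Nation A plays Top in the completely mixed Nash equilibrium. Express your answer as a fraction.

Let r be the probability that Nation A plays Top. In a completely mixed equilibrium, Nation B must be indifferent between Left and Right.
Nation B's expected payoff from Left is 5r + (1−r); from Right it is −3.5r + 4(1−r).
Setting these equal: 4r + 1 = −7.5r + 4, so r = 6/23.

6/23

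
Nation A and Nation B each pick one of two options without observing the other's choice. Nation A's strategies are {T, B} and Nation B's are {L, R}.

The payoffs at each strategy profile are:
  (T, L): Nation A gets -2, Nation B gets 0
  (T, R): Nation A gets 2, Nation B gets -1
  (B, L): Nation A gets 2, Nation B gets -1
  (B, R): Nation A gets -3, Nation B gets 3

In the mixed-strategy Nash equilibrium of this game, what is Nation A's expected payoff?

First find y, the probability Nation B plays L, from Nation A's indifference between T and B: −2y + 2(1−y) = 2y − 3(1−y), giving y = 5/9.
Since Nation A is indifferent in equilibrium, Nation A's expected payoff equals the payoff from either row against (5/9, 4/9). Using T: −2(5/9) + 2(4/9) = -2/9.

-2/9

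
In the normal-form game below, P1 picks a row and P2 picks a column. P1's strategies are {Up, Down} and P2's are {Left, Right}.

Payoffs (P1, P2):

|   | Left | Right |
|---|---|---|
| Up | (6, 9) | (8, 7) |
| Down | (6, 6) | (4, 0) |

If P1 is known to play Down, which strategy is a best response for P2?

Left

Against Down, P2 earns 6 from Left and 0 from Right.
So Left is the best response.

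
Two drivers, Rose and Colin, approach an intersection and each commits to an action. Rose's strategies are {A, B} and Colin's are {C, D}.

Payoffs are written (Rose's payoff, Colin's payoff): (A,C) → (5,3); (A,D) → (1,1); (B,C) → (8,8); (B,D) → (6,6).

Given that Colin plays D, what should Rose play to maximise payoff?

Against D, Rose earns 1 from A and 6 from B.
So B is the best response.

B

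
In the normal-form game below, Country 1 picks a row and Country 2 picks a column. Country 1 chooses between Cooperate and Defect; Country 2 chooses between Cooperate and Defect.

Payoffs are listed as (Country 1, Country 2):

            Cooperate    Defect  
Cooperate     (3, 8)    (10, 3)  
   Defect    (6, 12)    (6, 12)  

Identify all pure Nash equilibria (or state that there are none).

(Cooperate, Cooperate): Country 1 prefers Defect (6 > 3) — not an equilibrium.
(Cooperate, Defect): Country 2 prefers Cooperate (8 > 3) — not an equilibrium.
(Defect, Cooperate): Country 1 gets 6 ≥ 3 from Cooperate, and Country 2 gets 12 ≥ 12 from Defect — Nash equilibrium.
(Defect, Defect): Country 1 prefers Cooperate (10 > 6) — not an equilibrium.

(Defect, Cooperate)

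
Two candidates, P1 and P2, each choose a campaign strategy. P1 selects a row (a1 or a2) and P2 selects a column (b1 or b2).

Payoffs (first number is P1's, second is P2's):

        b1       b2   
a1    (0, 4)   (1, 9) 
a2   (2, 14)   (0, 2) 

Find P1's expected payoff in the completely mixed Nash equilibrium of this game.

First find y, the probability P2 plays b1, from P1's indifference between a1 and a2: (1−y) = 2y, giving y = 1/3.
Since P1 is indifferent in equilibrium, P1's expected payoff equals the payoff from either row against (1/3, 2/3). Using a1: (2/3) = 2/3.

2/3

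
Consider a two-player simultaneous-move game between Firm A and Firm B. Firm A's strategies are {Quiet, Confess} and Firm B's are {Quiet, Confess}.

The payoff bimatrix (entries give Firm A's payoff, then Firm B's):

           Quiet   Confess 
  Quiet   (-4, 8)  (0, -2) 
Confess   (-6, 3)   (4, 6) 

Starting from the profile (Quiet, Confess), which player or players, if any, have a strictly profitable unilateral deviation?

Both

Firm A at (Quiet, Confess) earns 0; deviating to Confess yields 4 — a strict improvement.
Firm B earns -2; deviating to Quiet yields 8 — a strict improvement.
Both Firm A and Firm B have strictly profitable deviations.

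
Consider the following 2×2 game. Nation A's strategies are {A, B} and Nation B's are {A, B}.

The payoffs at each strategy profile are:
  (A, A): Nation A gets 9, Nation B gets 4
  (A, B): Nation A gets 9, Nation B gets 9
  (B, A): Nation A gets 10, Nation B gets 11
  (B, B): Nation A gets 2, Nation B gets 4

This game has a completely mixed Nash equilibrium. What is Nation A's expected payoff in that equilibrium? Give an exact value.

9

First find y, the probability Nation B plays A, from Nation A's indifference between A and B: 9y + 9(1−y) = 10y + 2(1−y), giving y = 7/8.
Since Nation A is indifferent in equilibrium, Nation A's expected payoff equals the payoff from either row against (7/8, 1/8). Using A: 9(7/8) + 9(1/8) = 9.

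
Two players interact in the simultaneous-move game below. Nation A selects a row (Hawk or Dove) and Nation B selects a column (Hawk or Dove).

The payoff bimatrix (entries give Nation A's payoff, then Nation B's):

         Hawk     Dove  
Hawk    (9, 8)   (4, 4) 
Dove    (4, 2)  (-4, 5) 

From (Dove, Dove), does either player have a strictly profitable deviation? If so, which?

Nation A

Nation A at (Dove, Dove) earns -4; deviating to Hawk yields 4 — a strict improvement.
Nation B earns 5; deviating to Hawk yields 2 — not better.
Only Nation A has a strictly profitable deviation.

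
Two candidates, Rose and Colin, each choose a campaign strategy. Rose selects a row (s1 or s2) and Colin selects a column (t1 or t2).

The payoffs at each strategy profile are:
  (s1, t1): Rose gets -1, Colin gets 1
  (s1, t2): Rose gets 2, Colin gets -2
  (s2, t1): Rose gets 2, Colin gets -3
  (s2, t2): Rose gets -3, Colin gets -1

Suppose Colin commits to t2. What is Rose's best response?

Against t2, Rose earns 2 from s1 and -3 from s2.
So s1 is the best response.

s1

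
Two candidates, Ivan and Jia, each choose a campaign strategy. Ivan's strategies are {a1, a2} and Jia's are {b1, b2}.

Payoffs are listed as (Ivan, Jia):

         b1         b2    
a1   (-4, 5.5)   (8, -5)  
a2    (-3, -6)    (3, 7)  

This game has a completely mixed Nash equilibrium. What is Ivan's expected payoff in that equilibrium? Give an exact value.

-2

First find y, the probability Jia plays b1, from Ivan's indifference between a1 and a2: −4y + 8(1−y) = −3y + 3(1−y), giving y = 5/6.
Since Ivan is indifferent in equilibrium, Ivan's expected payoff equals the payoff from either row against (5/6, 1/6). Using a1: −4(5/6) + 8(1/6) = -2.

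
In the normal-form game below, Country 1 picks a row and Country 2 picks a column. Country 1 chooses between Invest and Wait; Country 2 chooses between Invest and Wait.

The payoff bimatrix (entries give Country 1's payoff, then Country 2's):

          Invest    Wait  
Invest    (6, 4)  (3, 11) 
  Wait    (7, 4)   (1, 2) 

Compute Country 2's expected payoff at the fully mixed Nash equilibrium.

4

First find p, the probability Country 1 plays Invest, from Country 2's indifference between Invest and Wait: 4p + 4(1−p) = 11p + 2(1−p), giving p = 2/9.
Since Country 2 is indifferent in equilibrium, Country 2's expected payoff equals the payoff from either column against (2/9, 7/9). Using Invest: 4(2/9) + 4(7/9) = 4.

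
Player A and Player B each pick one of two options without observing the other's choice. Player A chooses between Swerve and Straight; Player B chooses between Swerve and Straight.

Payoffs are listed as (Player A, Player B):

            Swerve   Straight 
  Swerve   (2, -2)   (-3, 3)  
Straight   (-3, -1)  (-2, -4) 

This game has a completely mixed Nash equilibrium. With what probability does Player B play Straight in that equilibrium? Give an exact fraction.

5/6

Let c be the probability that Player B plays Swerve. In a completely mixed equilibrium, Player A must be indifferent between Swerve and Straight.
Player A's expected payoff from Swerve is 2c − 3(1−c); from Straight it is −3c − 2(1−c).
Setting these equal: 5c − 3 = −c − 2, so c = 1/6.
Therefore Player B plays Straight with probability 1 − 1/6 = 5/6.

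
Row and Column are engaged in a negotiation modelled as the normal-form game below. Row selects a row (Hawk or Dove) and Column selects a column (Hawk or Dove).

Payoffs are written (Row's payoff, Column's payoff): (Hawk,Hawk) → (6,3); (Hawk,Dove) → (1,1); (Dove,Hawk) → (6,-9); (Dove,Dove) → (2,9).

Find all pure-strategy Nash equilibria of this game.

(Hawk, Hawk) and (Dove, Dove)

(Hawk, Hawk): Row gets 6 ≥ 6 from Dove, and Column gets 3 ≥ 1 from Dove — Nash equilibrium.
(Hawk, Dove): Row prefers Dove (2 > 1); Column prefers Hawk (3 > 1) — not an equilibrium.
(Dove, Hawk): Column prefers Dove (9 > -9) — not an equilibrium.
(Dove, Dove): Row gets 2 ≥ 1 from Hawk, and Column gets 9 ≥ -9 from Hawk — Nash equilibrium.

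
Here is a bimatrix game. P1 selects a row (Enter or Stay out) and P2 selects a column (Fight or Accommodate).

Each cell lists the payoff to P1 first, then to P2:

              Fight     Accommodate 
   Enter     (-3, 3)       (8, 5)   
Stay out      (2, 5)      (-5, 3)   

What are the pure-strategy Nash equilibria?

(Enter, Accommodate) and (Stay out, Fight)

(Enter, Fight): P1 prefers Stay out (2 > -3); P2 prefers Accommodate (5 > 3) — not an equilibrium.
(Enter, Accommodate): P1 gets 8 ≥ -5 from Stay out, and P2 gets 5 ≥ 3 from Fight — Nash equilibrium.
(Stay out, Fight): P1 gets 2 ≥ -3 from Enter, and P2 gets 5 ≥ 3 from Accommodate — Nash equilibrium.
(Stay out, Accommodate): P1 prefers Enter (8 > -5); P2 prefers Fight (5 > 3) — not an equilibrium.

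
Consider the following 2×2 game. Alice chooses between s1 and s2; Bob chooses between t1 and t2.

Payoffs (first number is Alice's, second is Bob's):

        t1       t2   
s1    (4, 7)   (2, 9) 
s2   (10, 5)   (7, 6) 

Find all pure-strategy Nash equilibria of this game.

(s2, t2)

(s1, t1): Alice prefers s2 (10 > 4); Bob prefers t2 (9 > 7) — not an equilibrium.
(s1, t2): Alice prefers s2 (7 > 2) — not an equilibrium.
(s2, t1): Bob prefers t2 (6 > 5) — not an equilibrium.
(s2, t2): Alice gets 7 ≥ 2 from s1, and Bob gets 6 ≥ 5 from t1 — Nash equilibrium.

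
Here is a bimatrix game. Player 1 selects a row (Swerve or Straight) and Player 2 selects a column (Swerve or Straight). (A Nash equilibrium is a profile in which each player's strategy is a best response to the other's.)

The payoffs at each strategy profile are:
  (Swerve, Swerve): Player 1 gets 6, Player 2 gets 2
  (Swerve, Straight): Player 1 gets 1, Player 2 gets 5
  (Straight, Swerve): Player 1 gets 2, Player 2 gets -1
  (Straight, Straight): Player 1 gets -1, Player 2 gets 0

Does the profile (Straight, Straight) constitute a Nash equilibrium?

At (Straight, Straight), Player 1 earns -1; switching to Swerve would give 1, so Player 1 would deviate.
Player 2 earns 0; switching to Swerve would give -1, so Player 2 has no profitable deviation.
Since at least one player can profitably deviate, this is not a Nash equilibrium.

No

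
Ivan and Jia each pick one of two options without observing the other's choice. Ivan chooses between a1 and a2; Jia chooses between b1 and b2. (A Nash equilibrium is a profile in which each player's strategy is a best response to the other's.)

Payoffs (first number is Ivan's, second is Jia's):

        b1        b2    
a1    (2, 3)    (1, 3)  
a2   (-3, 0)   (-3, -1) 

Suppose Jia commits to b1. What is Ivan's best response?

a1

Against b1, Ivan earns 2 from a1 and -3 from a2.
So a1 is the best response.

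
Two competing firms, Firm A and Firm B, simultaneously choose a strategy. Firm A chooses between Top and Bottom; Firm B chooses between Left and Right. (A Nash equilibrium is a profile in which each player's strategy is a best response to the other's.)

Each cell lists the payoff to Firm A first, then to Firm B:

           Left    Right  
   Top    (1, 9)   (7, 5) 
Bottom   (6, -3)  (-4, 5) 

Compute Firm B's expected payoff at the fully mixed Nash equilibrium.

First find p, the probability Firm A plays Top, from Firm B's indifference between Left and Right: 9p − 3(1−p) = 5p + 5(1−p), giving p = 2/3.
Since Firm B is indifferent in equilibrium, Firm B's expected payoff equals the payoff from either column against (2/3, 1/3). Using Left: 9(2/3) − 3(1/3) = 5.

5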